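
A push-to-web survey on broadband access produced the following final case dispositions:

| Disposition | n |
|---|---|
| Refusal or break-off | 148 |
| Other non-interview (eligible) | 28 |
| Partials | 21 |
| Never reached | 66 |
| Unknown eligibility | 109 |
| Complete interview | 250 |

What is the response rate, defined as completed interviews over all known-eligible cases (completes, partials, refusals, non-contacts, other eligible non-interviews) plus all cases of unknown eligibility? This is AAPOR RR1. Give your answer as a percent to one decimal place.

Num → 250
Denom → 250 + 21 + 148 + 66 + 28 + 109 = 622
RR1 = 250 / 622 = 0.4019

40.2%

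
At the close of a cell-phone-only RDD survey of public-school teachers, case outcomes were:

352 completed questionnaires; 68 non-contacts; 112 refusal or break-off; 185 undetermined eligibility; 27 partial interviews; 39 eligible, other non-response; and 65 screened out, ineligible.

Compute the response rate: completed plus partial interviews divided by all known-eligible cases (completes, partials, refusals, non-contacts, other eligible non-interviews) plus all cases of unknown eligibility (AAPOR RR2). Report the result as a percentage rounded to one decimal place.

Numerator = 352 + 27 = 379
Base = 352 + 27 + 112 + 68 + 39 + 185 = 783
RR2 = 379 / 783 = 0.4840

48.4%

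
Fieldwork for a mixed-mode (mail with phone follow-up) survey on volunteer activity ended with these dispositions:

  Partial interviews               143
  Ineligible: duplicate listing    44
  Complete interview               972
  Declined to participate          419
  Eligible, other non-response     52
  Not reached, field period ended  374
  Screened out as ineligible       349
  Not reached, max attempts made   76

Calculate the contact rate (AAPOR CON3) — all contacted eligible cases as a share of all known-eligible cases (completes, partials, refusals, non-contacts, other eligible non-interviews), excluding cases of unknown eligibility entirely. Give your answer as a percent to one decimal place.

No answer / not reached = 374 + 76 = 450
Out of scope = 349 + 44 = 393
Top → 972 + 143 + 419 + 52 = 1586
Denominator → 972 + 143 + 419 + 450 + 52 = 2036
CON3 = 1586 / 2036 = 0.7790

77.9%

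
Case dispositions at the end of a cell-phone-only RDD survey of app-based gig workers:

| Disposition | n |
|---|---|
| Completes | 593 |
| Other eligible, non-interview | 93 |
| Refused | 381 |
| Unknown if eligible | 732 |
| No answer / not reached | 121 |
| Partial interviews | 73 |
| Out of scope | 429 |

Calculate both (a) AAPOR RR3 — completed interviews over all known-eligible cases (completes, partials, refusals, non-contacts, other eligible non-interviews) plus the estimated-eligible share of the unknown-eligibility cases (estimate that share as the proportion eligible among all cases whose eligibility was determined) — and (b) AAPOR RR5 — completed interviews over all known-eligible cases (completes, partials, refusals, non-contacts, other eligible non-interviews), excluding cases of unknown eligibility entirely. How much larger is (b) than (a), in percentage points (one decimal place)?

14.2

Num = 593
Known eligible = 593 + 73 + 381 + 121 + 93 = 1261
e = 1261 / (1261 + 429) = 1261 / 1690 = 0.7462
e × U = 0.7462 × 732 = 546.22
Denominator = 1261 + 546.22 = 1807.22
RR3 = 593 / 1807.22 = 0.3281
Denominator = 593 + 73 + 381 + 121 + 93 = 1261
RR5 = 593 / 1261 = 0.4703
Difference = 47.03 − 32.81 = 14.22 percentage points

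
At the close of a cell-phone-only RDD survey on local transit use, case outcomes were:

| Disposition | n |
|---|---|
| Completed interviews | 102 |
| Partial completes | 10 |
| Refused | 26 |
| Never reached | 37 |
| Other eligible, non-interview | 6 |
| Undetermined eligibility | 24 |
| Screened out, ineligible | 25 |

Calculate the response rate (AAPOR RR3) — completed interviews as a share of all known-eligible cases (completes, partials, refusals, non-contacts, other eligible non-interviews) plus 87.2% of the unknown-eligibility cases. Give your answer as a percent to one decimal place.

Numerator → 102
Known eligible → 102 + 10 + 26 + 37 + 6 = 181
Estimated eligible among unknowns → 0.8720 × 24 = 20.93
Base → 181 + 20.93 = 201.93
RR3 = 102 / 201.93 = 0.5051

50.5%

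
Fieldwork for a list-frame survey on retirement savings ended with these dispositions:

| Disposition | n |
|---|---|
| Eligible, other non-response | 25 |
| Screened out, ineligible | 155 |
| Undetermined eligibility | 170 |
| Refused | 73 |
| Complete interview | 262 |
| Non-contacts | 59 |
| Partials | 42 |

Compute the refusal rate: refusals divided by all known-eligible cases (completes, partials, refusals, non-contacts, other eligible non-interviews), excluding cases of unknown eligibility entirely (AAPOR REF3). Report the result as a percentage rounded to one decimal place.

Num → 73
Denominator → 262 + 42 + 73 + 59 + 25 = 461
REF3 = 73 / 461 = 0.1584

15.8%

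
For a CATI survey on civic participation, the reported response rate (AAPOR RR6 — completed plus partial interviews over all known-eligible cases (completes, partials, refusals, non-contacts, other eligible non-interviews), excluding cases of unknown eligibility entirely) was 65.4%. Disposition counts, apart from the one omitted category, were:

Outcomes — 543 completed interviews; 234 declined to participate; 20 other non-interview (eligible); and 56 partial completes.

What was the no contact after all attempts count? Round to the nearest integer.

Numerator = 543 + 56 = 599
RR6 = 599 / D = 0.654
D = 599 / 0.654 = 915.9
Rest of base = 853
no contact after all attempts = 915.9 − 853 ≈ 63

63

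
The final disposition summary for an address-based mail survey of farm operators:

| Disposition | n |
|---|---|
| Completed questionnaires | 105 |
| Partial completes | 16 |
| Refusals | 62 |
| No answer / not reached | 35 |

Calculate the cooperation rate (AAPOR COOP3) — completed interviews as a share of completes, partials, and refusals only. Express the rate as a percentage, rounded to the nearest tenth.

Top = 105
Denom = 105 + 16 + 62 = 183
COOP3 = 105 / 183 = 0.5738

57.4%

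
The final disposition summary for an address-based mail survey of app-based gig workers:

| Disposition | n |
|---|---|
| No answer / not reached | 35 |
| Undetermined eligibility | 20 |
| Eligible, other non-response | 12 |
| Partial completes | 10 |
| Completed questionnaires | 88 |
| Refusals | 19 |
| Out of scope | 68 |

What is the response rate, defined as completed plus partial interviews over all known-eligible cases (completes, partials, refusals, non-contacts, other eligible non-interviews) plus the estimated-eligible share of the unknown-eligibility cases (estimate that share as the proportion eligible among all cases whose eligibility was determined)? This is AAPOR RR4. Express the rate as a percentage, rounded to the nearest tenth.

Top = 88 + 10 = 98
Determined eligible = 88 + 10 + 19 + 35 + 12 = 164
e = 164 / (164 + 68) = 164 / 232 = 0.7069
e × U = 0.7069 × 20 = 14.14
Denominator = 164 + 14.14 = 178.14
RR4 = 98 / 178.14 = 0.5501

55.0%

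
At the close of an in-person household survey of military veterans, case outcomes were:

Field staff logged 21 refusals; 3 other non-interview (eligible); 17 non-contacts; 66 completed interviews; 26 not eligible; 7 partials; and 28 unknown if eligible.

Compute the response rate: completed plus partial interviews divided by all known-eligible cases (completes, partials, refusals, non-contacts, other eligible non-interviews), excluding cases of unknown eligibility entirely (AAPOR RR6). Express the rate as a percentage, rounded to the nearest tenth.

64.0%

Top = 66 + 7 = 73
Denom = 66 + 7 + 21 + 17 + 3 = 114
RR6 = 73 / 114 = 0.6404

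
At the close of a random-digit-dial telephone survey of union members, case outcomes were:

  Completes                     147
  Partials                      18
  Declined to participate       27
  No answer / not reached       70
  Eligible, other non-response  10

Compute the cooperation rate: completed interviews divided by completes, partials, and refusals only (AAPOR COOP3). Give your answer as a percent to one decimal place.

76.6%

Num: 147
Base: 147 + 18 + 27 = 192
COOP3 = 147 / 192 = 0.7656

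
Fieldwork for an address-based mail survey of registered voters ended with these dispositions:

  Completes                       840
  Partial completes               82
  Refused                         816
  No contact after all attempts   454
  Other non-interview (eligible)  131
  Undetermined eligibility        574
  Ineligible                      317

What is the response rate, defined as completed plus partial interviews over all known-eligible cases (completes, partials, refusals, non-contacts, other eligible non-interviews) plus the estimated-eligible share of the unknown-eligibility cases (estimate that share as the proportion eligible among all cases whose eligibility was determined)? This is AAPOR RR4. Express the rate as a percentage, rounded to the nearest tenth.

32.6%

Top → 840 + 82 = 922
Determined eligible → 840 + 82 + 816 + 454 + 131 = 2323
e = 2323 / (2323 + 317) = 2323 / 2640 = 0.8799
Estimated eligible among unknowns → 0.8799 × 574 = 505.06
Denom → 2323 + 505.06 = 2828.06
RR4 = 922 / 2828.06 = 0.3260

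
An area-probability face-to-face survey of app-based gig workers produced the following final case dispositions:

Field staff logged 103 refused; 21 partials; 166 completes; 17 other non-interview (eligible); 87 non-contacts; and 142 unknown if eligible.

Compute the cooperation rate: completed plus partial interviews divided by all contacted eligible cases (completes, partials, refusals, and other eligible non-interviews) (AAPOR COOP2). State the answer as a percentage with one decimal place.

Numerator: 166 + 21 = 187
Base: 166 + 21 + 103 + 17 = 307
COOP2 = 187 / 307 = 0.6091

60.9%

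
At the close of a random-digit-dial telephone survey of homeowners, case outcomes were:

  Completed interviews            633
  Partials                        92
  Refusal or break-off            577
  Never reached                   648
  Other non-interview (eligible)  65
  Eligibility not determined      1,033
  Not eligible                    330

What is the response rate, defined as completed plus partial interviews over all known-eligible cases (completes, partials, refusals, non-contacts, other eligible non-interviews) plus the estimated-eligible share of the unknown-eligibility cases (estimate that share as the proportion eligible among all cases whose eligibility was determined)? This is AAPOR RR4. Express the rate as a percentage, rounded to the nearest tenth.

Num = 633 + 92 = 725
Determined eligible = 633 + 92 + 577 + 648 + 65 = 2015
e = 2015 / (2015 + 330) = 2015 / 2345 = 0.8593
Estimated eligible among unknowns = 0.8593 × 1033 = 887.66
Denom = 2015 + 887.66 = 2902.66
RR4 = 725 / 2902.66 = 0.2498

25.0%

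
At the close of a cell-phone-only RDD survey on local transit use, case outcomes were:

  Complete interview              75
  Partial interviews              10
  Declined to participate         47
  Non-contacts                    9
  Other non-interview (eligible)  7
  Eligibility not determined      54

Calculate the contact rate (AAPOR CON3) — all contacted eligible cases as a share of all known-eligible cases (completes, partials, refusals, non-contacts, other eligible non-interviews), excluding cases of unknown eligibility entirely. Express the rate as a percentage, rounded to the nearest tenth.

93.9%

Num = 75 + 10 + 47 + 7 = 139
Denominator = 75 + 10 + 47 + 9 + 7 = 148
CON3 = 139 / 148 = 0.9392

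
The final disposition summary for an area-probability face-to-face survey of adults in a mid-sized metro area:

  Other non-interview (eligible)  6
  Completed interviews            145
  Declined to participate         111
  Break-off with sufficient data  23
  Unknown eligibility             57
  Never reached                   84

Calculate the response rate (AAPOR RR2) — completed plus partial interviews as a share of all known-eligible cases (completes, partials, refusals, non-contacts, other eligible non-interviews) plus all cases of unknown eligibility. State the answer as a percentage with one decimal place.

Top: 145 + 23 = 168
Denom: 145 + 23 + 111 + 84 + 6 + 57 = 426
RR2 = 168 / 426 = 0.3944

39.4%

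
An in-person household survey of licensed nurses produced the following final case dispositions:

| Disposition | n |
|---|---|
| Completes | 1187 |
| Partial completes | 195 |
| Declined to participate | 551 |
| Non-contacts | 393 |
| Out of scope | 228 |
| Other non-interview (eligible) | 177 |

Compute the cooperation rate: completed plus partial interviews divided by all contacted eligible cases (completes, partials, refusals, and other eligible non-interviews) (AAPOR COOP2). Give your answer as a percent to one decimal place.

65.5%

Num → 1187 + 195 = 1382
Denom → 1187 + 195 + 551 + 177 = 2110
COOP2 = 1382 / 2110 = 0.6550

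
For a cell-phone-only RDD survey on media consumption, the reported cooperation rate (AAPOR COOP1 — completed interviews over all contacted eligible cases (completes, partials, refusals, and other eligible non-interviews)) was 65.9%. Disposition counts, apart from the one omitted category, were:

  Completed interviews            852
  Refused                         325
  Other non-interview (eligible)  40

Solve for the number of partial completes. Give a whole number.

COOP1 = 852 / D = 0.659
D = 852 / 0.659 = 1292.9
Other denominator terms total 1217
partial completes = 1292.9 − 1217 ≈ 76

76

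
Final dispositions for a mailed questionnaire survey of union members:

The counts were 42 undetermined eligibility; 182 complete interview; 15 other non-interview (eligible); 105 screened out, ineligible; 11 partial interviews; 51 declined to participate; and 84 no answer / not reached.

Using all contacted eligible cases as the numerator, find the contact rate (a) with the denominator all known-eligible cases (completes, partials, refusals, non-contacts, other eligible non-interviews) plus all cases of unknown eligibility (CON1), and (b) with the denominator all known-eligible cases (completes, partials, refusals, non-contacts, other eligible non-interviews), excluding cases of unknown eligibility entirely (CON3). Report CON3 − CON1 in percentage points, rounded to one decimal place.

Top = 182 + 11 + 51 + 15 = 259
Base = 182 + 11 + 51 + 84 + 15 + 42 = 385
CON1 = 259 / 385 = 0.6727
Base = 182 + 11 + 51 + 84 + 15 = 343
CON3 = 259 / 343 = 0.7551
Difference = 75.51 − 67.27 = 8.24 percentage points

8.2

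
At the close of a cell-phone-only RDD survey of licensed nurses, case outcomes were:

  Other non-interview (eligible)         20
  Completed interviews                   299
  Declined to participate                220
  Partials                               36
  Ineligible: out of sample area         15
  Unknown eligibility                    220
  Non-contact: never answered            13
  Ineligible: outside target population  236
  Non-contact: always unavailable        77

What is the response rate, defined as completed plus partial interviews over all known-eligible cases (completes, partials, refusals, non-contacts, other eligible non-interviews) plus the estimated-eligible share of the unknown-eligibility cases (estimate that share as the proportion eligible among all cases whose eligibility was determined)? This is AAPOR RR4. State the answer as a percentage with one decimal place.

Non-contacts = 13 + 77 = 90
Out of scope = 236 + 15 = 251
Top → 299 + 36 = 335
Eligible (known) → 299 + 36 + 220 + 90 + 20 = 665
e = 665 / (665 + 251) = 665 / 916 = 0.7260
Eligible share of unknowns → 0.7260 × 220 = 159.72
Denominator → 665 + 159.72 = 824.72
RR4 = 335 / 824.72 = 0.4062

40.6%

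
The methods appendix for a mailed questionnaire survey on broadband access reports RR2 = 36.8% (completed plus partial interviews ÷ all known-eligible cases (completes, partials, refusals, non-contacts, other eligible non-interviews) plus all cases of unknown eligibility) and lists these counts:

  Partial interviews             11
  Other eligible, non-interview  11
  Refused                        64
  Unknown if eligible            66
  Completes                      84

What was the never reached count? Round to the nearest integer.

Numerator → 84 + 11 = 95
RR2 = 95 / D = 0.368
D = 95 / 0.368 = 258.2
Rest of base = 236
never reached = 258.2 − 236 ≈ 22

22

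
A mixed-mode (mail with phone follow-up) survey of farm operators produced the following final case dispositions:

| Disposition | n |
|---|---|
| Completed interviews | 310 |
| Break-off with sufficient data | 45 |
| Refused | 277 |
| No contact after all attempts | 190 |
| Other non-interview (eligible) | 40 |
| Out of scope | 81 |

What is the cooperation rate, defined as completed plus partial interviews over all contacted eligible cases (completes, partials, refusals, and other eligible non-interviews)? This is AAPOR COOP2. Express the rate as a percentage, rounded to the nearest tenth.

52.8%

Numerator → 310 + 45 = 355
Denominator → 310 + 45 + 277 + 40 = 672
COOP2 = 355 / 672 = 0.5283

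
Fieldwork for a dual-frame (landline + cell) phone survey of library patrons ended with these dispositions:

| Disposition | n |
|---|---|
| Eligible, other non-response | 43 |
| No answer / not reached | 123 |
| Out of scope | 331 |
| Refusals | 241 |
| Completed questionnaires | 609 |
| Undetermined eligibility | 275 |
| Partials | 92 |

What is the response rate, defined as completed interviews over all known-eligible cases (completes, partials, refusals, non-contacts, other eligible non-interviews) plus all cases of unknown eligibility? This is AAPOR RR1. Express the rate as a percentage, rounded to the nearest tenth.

44.0%

Top → 609
Denom → 609 + 92 + 241 + 123 + 43 + 275 = 1383
RR1 = 609 / 1383 = 0.4403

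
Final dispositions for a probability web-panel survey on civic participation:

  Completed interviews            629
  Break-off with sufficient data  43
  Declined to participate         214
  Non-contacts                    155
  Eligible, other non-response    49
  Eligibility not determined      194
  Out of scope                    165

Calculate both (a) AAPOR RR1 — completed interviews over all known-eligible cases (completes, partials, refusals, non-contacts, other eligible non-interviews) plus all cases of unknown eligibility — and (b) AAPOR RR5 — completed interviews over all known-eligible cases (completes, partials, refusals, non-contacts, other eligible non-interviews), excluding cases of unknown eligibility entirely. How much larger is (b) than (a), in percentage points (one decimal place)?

Top = 629
Base = 629 + 43 + 214 + 155 + 49 + 194 = 1284
RR1 = 629 / 1284 = 0.4899
Base = 629 + 43 + 214 + 155 + 49 = 1090
RR5 = 629 / 1090 = 0.5771
Difference = 57.71 − 48.99 = 8.72 percentage points

8.7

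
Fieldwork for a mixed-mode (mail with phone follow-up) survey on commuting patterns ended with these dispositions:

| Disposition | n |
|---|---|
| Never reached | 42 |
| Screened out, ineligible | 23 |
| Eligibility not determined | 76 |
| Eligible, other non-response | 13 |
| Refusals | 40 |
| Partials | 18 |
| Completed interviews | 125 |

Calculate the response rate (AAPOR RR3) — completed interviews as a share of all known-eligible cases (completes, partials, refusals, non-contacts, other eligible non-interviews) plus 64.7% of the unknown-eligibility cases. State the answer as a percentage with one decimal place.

Top → 125
Determined eligible → 125 + 18 + 40 + 42 + 13 = 238
e × U → 0.6470 × 76 = 49.17
Base → 238 + 49.17 = 287.17
RR3 = 125 / 287.17 = 0.4353

43.5%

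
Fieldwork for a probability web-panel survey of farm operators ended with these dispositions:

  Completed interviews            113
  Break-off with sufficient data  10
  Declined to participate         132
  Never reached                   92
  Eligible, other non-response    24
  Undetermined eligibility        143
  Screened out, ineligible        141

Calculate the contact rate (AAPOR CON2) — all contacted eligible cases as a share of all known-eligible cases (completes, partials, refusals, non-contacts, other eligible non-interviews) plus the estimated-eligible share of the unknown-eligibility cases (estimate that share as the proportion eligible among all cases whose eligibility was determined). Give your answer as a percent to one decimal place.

Num → 113 + 10 + 132 + 24 = 279
Determined eligible → 113 + 10 + 132 + 92 + 24 = 371
e = 371 / (371 + 141) = 371 / 512 = 0.7246
Estimated eligible among unknowns → 0.7246 × 143 = 103.62
Denom → 371 + 103.62 = 474.62
CON2 = 279 / 474.62 = 0.5878

58.8%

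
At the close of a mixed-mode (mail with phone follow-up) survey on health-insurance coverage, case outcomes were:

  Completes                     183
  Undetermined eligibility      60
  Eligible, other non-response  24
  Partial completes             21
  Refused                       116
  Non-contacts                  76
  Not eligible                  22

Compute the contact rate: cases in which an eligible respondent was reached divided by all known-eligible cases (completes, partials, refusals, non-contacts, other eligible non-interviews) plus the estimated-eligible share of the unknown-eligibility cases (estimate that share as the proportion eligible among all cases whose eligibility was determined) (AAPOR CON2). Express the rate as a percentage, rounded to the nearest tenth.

Numerator → 183 + 21 + 116 + 24 = 344
Determined eligible → 183 + 21 + 116 + 76 + 24 = 420
e = 420 / (420 + 22) = 420 / 442 = 0.9502
e × U → 0.9502 × 60 = 57.01
Base → 420 + 57.01 = 477.01
CON2 = 344 / 477.01 = 0.7212

72.1%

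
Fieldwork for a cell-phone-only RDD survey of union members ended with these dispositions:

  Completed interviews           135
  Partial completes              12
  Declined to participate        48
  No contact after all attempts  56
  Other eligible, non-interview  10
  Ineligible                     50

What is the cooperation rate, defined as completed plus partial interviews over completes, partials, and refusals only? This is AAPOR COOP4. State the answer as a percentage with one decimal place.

75.4%

Num → 135 + 12 = 147
Denom → 135 + 12 + 48 = 195
COOP4 = 147 / 195 = 0.7538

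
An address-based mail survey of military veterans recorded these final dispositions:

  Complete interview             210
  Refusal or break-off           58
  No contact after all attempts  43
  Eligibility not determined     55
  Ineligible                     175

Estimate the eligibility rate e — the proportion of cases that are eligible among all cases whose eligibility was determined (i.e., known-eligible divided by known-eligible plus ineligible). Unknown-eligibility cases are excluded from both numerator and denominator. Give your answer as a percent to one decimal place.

Eligible (known) → 210 + 58 + 43 = 311
e = 311 / (311 + 175) = 311 / 486 = 0.6399

64.0%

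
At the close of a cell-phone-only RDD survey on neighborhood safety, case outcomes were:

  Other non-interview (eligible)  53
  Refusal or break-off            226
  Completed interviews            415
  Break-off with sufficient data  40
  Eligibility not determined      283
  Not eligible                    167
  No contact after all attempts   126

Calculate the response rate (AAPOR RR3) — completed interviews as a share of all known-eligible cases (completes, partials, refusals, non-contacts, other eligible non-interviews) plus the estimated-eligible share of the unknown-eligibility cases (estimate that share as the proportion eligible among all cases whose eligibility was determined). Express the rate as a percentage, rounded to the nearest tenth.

Numerator = 415
Eligible (known) = 415 + 40 + 226 + 126 + 53 = 860
e = 860 / (860 + 167) = 860 / 1027 = 0.8374
Estimated eligible among unknowns = 0.8374 × 283 = 236.98
Denom = 860 + 236.98 = 1096.98
RR3 = 415 / 1096.98 = 0.3783

37.8%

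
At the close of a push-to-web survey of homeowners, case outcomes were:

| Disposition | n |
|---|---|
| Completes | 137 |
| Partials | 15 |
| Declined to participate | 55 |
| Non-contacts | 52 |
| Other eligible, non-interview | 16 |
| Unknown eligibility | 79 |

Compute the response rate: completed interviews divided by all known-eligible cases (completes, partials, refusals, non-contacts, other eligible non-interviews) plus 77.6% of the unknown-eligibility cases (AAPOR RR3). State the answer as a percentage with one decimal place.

40.7%

Num: 137
Determined eligible: 137 + 15 + 55 + 52 + 16 = 275
Eligible share of unknowns: 0.7760 × 79 = 61.30
Denom: 275 + 61.30 = 336.30
RR3 = 137 / 336.30 = 0.4074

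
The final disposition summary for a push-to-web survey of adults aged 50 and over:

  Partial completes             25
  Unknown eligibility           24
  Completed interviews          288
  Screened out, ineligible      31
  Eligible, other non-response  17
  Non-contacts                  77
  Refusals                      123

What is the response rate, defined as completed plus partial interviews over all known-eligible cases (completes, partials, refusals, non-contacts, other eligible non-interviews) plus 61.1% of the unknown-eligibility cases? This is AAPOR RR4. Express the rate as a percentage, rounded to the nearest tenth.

Numerator: 288 + 25 = 313
Eligible (known): 288 + 25 + 123 + 77 + 17 = 530
Eligible share of unknowns: 0.6110 × 24 = 14.66
Base: 530 + 14.66 = 544.66
RR4 = 313 / 544.66 = 0.5747

57.5%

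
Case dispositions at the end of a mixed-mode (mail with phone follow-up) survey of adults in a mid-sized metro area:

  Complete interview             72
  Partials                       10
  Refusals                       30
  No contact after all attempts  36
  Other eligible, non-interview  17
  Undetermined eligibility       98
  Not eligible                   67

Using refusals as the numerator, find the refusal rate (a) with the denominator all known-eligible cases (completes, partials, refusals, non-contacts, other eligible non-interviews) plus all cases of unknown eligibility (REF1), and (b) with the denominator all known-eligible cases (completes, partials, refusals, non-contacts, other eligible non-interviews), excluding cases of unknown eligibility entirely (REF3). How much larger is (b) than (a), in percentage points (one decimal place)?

Numerator = 30
Denom = 72 + 10 + 30 + 36 + 17 + 98 = 263
REF1 = 30 / 263 = 0.1141
Denom = 72 + 10 + 30 + 36 + 17 = 165
REF3 = 30 / 165 = 0.1818
Difference = 18.18 − 11.41 = 6.77 percentage points

6.8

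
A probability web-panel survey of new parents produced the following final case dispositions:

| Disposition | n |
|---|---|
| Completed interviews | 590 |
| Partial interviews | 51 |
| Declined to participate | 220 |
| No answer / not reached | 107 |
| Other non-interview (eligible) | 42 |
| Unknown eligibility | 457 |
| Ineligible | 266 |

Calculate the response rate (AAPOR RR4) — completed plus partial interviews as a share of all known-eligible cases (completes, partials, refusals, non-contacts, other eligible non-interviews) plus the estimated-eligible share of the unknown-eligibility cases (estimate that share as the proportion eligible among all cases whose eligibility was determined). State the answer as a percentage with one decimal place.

46.7%

Numerator → 590 + 51 = 641
Eligible (known) → 590 + 51 + 220 + 107 + 42 = 1010
e = 1010 / (1010 + 266) = 1010 / 1276 = 0.7915
e × U → 0.7915 × 457 = 361.72
Denom → 1010 + 361.72 = 1371.72
RR4 = 641 / 1371.72 = 0.4673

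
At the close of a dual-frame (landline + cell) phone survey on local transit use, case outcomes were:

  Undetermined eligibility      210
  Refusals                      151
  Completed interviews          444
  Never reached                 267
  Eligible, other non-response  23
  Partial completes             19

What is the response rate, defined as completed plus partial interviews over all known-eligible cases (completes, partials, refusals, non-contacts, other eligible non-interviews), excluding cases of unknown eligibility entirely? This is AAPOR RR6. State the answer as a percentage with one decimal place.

51.2%

Num: 444 + 19 = 463
Base: 444 + 19 + 151 + 267 + 23 = 904
RR6 = 463 / 904 = 0.5122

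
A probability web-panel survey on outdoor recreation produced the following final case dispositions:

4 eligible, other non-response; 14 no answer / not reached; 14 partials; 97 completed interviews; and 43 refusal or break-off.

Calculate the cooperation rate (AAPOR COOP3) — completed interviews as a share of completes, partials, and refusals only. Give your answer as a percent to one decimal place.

63.0%

Num → 97
Denominator → 97 + 14 + 43 = 154
COOP3 = 97 / 154 = 0.6299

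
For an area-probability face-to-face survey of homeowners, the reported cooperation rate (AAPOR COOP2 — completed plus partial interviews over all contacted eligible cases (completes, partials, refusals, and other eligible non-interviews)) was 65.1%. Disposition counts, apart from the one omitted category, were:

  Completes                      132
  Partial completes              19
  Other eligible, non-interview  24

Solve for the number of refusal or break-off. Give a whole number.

57

Top → 132 + 19 = 151
COOP2 = 151 / D = 0.651
D = 151 / 0.651 = 232.0
Other denominator terms total 175
refusal or break-off = 232.0 − 175 ≈ 57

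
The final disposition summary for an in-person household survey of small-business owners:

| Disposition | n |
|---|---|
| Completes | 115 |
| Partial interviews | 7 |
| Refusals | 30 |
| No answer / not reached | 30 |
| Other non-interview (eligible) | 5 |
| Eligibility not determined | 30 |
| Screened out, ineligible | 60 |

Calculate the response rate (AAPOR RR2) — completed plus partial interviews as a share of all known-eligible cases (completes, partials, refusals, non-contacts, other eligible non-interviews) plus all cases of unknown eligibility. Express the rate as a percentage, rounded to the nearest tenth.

56.2%

Top = 115 + 7 = 122
Denom = 115 + 7 + 30 + 30 + 5 + 30 = 217
RR2 = 122 / 217 = 0.5622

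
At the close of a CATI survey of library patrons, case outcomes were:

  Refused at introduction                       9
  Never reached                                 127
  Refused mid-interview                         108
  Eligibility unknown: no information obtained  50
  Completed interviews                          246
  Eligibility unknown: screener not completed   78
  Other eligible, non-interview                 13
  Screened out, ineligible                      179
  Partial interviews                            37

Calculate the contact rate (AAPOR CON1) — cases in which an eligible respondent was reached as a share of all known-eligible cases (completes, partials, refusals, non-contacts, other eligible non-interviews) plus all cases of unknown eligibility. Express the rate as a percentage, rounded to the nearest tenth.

Refusals = 9 + 108 = 117
Unknown eligibility = 78 + 50 = 128
Num = 246 + 37 + 117 + 13 = 413
Denominator = 246 + 37 + 117 + 127 + 13 + 128 = 668
CON1 = 413 / 668 = 0.6183

61.8%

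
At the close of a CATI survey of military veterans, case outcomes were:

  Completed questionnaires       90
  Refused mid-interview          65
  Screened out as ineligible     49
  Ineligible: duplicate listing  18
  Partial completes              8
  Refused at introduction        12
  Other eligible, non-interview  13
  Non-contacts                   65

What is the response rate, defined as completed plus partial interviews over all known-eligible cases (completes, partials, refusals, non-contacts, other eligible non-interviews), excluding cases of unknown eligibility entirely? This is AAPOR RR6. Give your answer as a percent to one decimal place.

Declined to participate = 12 + 65 = 77
Out of scope = 49 + 18 = 67
Num: 90 + 8 = 98
Base: 90 + 8 + 77 + 65 + 13 = 253
RR6 = 98 / 253 = 0.3874

38.7%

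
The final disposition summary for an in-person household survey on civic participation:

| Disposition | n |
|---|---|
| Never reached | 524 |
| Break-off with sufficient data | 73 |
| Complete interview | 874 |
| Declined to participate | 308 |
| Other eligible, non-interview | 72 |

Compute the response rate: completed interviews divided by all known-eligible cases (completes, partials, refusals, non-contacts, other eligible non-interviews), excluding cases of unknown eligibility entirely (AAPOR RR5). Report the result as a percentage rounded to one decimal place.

47.2%

Num: 874
Denom: 874 + 73 + 308 + 524 + 72 = 1851
RR5 = 874 / 1851 = 0.4722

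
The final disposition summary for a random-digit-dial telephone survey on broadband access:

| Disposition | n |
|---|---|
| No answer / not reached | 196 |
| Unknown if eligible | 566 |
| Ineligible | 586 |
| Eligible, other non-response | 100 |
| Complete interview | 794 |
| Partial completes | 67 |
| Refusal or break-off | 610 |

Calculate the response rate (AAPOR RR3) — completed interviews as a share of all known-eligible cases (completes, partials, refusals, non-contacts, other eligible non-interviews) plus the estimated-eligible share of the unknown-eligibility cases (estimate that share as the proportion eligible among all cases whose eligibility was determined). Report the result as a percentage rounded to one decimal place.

36.2%

Top = 794
Known eligible = 794 + 67 + 610 + 196 + 100 = 1767
e = 1767 / (1767 + 586) = 1767 / 2353 = 0.7510
Estimated eligible among unknowns = 0.7510 × 566 = 425.07
Denom = 1767 + 425.07 = 2192.07
RR3 = 794 / 2192.07 = 0.3622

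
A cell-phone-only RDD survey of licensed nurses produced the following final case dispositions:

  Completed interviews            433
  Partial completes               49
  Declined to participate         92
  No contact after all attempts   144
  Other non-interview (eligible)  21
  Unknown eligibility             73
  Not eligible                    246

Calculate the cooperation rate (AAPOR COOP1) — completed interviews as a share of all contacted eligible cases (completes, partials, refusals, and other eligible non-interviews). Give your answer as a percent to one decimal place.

Top → 433
Denom → 433 + 49 + 92 + 21 = 595
COOP1 = 433 / 595 = 0.7277

72.8%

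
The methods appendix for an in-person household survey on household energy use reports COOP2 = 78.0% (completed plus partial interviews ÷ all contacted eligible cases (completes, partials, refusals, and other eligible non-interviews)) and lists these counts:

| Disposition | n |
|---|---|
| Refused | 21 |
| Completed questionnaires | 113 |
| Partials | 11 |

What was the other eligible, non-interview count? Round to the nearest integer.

Num = 113 + 11 = 124
COOP2 = 124 / D = 0.780
D = 124 / 0.780 = 159.0
Rest of base = 145
other eligible, non-interview = 159.0 − 145 ≈ 14

14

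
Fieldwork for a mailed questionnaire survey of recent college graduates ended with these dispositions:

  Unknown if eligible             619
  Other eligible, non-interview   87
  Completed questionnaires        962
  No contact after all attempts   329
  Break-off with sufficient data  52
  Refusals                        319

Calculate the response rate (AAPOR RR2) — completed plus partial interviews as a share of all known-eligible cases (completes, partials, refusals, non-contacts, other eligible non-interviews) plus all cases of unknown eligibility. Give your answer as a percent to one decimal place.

42.8%

Top = 962 + 52 = 1014
Denominator = 962 + 52 + 319 + 329 + 87 + 619 = 2368
RR2 = 1014 / 2368 = 0.4282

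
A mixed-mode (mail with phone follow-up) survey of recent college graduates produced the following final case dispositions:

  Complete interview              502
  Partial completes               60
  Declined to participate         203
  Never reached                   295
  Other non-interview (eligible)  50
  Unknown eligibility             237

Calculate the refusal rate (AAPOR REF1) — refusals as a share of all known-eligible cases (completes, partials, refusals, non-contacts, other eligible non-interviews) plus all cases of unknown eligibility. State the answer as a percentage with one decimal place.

15.1%

Top: 203
Base: 502 + 60 + 203 + 295 + 50 + 237 = 1347
REF1 = 203 / 1347 = 0.1507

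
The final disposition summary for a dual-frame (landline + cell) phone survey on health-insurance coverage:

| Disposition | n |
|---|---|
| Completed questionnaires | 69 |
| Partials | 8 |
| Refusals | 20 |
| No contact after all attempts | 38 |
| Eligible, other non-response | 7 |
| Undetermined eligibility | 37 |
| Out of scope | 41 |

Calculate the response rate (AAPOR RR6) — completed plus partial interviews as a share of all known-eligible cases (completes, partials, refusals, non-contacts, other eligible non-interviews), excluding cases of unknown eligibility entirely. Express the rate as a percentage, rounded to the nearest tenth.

54.2%

Numerator: 69 + 8 = 77
Base: 69 + 8 + 20 + 38 + 7 = 142
RR6 = 77 / 142 = 0.5423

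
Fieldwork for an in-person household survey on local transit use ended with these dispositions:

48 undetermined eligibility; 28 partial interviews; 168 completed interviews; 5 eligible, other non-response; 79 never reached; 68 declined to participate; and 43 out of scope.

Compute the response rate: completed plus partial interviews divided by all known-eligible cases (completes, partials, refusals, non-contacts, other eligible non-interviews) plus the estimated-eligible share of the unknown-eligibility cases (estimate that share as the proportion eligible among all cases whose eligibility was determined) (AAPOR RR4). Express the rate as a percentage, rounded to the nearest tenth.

Num = 168 + 28 = 196
Known eligible = 168 + 28 + 68 + 79 + 5 = 348
e = 348 / (348 + 43) = 348 / 391 = 0.8900
e × U = 0.8900 × 48 = 42.72
Base = 348 + 42.72 = 390.72
RR4 = 196 / 390.72 = 0.5016

50.2%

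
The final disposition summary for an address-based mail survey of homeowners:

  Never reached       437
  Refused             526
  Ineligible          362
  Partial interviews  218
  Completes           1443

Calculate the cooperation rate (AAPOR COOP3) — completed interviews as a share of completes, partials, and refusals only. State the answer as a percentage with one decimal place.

66.0%

Num: 1443
Denominator: 1443 + 218 + 526 = 2187
COOP3 = 1443 / 2187 = 0.6598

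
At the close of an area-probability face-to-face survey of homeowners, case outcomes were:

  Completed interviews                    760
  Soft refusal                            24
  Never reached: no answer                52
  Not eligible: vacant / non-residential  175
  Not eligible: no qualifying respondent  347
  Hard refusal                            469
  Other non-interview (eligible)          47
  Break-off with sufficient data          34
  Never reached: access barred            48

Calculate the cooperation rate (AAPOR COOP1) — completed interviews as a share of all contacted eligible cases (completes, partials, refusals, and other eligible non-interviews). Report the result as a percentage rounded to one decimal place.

57.0%

Refusals = 469 + 24 = 493
No contact after all attempts = 52 + 48 = 100
Screened out, ineligible = 347 + 175 = 522
Top: 760
Denom: 760 + 34 + 493 + 47 = 1334
COOP1 = 760 / 1334 = 0.5697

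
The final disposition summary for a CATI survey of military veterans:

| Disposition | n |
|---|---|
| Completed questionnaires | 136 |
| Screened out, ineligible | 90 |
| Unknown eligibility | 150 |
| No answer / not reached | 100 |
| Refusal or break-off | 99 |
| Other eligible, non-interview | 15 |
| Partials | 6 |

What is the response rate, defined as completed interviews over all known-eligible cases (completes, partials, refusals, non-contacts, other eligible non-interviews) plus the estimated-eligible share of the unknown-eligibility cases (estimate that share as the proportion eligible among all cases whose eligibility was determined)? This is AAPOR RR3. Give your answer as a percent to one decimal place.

28.6%

Num = 136
Known eligible = 136 + 6 + 99 + 100 + 15 = 356
e = 356 / (356 + 90) = 356 / 446 = 0.7982
e × U = 0.7982 × 150 = 119.73
Denominator = 356 + 119.73 = 475.73
RR3 = 136 / 475.73 = 0.2859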